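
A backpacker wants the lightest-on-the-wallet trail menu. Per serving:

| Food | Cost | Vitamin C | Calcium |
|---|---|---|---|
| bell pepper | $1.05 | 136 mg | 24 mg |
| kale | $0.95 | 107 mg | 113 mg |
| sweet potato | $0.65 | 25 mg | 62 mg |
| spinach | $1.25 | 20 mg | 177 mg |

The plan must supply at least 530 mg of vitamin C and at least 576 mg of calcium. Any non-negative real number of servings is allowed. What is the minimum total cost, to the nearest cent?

$4.82

For a min-cost LP with two ≥-constraints, a basic feasible solution has at most two positive variables.
bell pepper only: max(530/136, 576/24) = 24 servings → $25.20.
kale only: max(530/107, 576/113) = 5.097 servings → $4.84.
sweet potato only: max(530/25, 576/62) = 21.2 servings → $13.78.
spinach only: max(530/20, 576/177) = 26.5 servings → $33.12.
bell pepper + kale: the both-tight solution has a negative serving — not a feasible corner.
bell pepper + sweet potato with both tight: 2.357 servings and 8.378 servings → $7.92.
bell pepper + spinach with both tight: 3.488 servings and 2.781 servings → $7.14.
kale + sweet potato with both tight: 4.846 servings and 0.4573 servings → $4.90.
kale + spinach with both tight: 4.934 servings and 0.1044 servings → $4.82.
sweet potato + spinach: intersection lies outside the first quadrant.
Cheapest feasible corner: $4.82.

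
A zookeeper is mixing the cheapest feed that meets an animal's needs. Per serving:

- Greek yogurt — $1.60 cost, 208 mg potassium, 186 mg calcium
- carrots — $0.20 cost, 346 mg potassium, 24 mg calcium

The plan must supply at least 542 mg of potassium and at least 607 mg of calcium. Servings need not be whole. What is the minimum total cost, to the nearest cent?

Check every corner: each single food scaled to meet both minima, and each pair solved so both constraints bind.
Greek yogurt only: max(542/208, 607/186) = 3.263 servings → $5.22.
carrots only: max(542/346, 607/24) = 25.29 servings → $5.06.
Greek yogurt + carrots with both targets exact would need a negative amount; discard.
So the least-cost plan costs $5.06.

$5.06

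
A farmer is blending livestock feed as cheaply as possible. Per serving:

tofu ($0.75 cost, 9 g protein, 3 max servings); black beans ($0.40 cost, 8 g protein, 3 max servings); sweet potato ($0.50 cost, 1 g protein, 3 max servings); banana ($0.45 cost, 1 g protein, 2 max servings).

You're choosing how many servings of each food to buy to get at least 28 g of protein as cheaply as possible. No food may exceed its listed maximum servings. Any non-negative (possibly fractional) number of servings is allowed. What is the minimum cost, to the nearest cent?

$1.53

Cost per g of protein: black beans $0.0500, tofu $0.0833, banana $0.4500, sweet potato $0.5000.
Take 3 servings of black beans: +24.0 g protein for $1.20 (total $1.20, still need 4.0 g).
Take 0.4444 servings of tofu: +4.0 g protein for $0.33 (total $1.53, still need 0.0 g).
Filling from the cheapest source first is optimal under one linear minimum: $1.53.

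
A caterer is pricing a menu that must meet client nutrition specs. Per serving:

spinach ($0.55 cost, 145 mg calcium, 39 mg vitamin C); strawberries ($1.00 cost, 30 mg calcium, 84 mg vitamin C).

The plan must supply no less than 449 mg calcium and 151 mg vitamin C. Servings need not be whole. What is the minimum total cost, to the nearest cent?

$2.06

The cheapest plan sits at a corner of the feasible region — with two constraints it uses at most two foods.
spinach only: max(449/145, 151/39) = 3.872 servings → $2.13.
strawberries only: max(449/30, 151/84) = 14.97 servings → $14.97.
spinach + strawberries with both tight: 3.014 servings and 0.3982 servings → $2.06.
So the least-cost plan costs $2.06.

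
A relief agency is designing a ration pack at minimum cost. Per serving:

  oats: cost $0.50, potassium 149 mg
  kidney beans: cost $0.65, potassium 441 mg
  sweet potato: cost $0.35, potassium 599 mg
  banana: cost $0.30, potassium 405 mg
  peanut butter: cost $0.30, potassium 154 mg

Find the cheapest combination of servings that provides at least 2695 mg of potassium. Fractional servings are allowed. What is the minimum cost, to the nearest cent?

$1.57

Cost per mg of potassium: sweet potato $0.0006, banana $0.0007, kidney beans $0.0015, peanut butter $0.0019, oats $0.0034.
With no serving limits, use only sweet potato: 2695 mg / 599 mg = 4.499 servings × $0.35 = $1.57.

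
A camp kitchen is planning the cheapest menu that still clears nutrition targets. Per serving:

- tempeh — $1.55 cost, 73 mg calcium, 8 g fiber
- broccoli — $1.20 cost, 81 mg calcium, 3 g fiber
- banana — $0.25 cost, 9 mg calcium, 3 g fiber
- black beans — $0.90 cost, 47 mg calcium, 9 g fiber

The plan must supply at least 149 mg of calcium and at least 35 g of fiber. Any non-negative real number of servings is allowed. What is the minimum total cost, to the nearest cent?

Check every corner: each single food scaled to meet both minima, and each pair solved so both constraints bind.
tempeh only: max(149/73, 35/8) = 4.375 servings → $6.78.
broccoli only: max(149/81, 35/3) = 11.67 servings → $14.00.
banana only: max(149/9, 35/3) = 16.56 servings → $4.14.
black beans only: max(149/47, 35/9) = 3.889 servings → $3.50.
tempeh + broccoli: the both-tight solution has a negative serving — not a feasible corner.
tempeh + banana with both tight: 0.898 servings and 9.272 servings → $3.71.
tempeh + black beans: intersection lies outside the first quadrant.
broccoli + banana with both tight: 0.6111 servings and 11.06 servings → $3.50.
broccoli + black beans with both targets exact would need a negative amount; discard.
banana + black beans with both tight: 5.067 servings and 2.2 servings → $3.25.
Cheapest feasible corner: $3.25.

$3.25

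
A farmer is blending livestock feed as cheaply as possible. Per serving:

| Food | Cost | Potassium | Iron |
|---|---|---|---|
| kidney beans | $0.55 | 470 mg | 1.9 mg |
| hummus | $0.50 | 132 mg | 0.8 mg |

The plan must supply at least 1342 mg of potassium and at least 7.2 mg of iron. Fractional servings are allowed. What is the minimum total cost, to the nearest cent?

kidney beans only: max(1342/470, 7.2/1.9) = 3.789 servings → $2.08.
hummus only: max(1342/132, 7.2/0.8) = 10.17 servings → $5.08.
kidney beans + hummus with both tight: 0.984 servings and 6.663 servings → $3.87.
Cheapest feasible corner: $2.08.

$2.08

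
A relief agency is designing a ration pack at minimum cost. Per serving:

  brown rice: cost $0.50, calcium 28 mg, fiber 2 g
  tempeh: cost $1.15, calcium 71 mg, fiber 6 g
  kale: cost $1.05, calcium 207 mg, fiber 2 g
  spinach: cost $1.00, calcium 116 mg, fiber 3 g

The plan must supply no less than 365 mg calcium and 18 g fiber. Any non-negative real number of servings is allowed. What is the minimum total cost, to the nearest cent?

$4.00

The cheapest plan sits at a corner of the feasible region — with two constraints it uses at most two foods.
brown rice only: max(365/28, 18/2) = 13.04 servings → $6.52.
tempeh only: max(365/71, 18/6) = 5.141 servings → $5.91.
kale only: max(365/207, 18/2) = 9 servings → $9.45.
spinach only: max(365/116, 18/3) = 6 servings → $6.00.
brown rice + tempeh: the both-tight solution has a negative serving — not a feasible corner.
brown rice + kale with both tight: 8.369 servings and 0.6313 servings → $4.85.
brown rice + spinach with both tight: 6.709 servings and 1.527 servings → $4.88.
tempeh + kale with both tight: 2.724 servings and 0.8291 servings → $4.00.
tempeh + spinach with both tight: 2.056 servings and 1.888 servings → $4.25.
kale + spinach: intersection lies outside the first quadrant.
So the least-cost plan costs $4.00.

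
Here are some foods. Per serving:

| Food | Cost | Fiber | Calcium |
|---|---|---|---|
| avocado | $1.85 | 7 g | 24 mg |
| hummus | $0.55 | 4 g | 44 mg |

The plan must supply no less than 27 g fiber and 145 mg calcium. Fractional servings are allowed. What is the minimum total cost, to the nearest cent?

avocado only: max(27/7, 145/24) = 6.042 servings → $11.18.
hummus only: max(27/4, 145/44) = 6.75 servings → $3.71.
avocado + hummus with both tight: 2.868 servings and 1.731 servings → $6.26.
Cheapest feasible corner: $3.71.

$3.71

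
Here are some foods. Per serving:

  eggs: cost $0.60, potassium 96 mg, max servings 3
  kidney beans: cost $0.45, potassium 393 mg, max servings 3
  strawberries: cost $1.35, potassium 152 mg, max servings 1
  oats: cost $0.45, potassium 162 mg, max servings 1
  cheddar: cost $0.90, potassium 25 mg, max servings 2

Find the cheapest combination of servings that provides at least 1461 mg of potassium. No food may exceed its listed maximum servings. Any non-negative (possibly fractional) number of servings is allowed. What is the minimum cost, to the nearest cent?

Cost per mg of potassium: kidney beans $0.0011, oats $0.0028, eggs $0.0063, strawberries $0.0089, cheddar $0.0360.
Take 3 servings of kidney beans: +1179.0 mg potassium for $1.35 (total $1.35, still need 282.0 mg).
Take 1 serving of oats: +162.0 mg potassium for $0.45 (total $1.80, still need 120.0 mg).
Take 1.25 servings of eggs: +120.0 mg potassium for $0.75 (total $2.55, still need 0.0 mg).
Greedy by cheapest-per-mg is optimal for a single linear constraint, so the minimum cost is $2.55.

$2.55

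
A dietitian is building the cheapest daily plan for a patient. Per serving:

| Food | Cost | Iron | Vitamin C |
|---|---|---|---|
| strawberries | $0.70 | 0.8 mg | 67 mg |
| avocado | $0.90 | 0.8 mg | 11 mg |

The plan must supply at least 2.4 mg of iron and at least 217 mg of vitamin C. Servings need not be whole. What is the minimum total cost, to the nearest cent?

$2.27

An LP optimum is at a vertex; with two nutrient constraints at most two foods are used. Check each candidate.
strawberries only: max(2.4/0.8, 217/67) = 3.239 servings → $2.27.
avocado only: max(2.4/0.8, 217/11) = 19.73 servings → $17.75.
strawberries + avocado: the both-tight solution has a negative serving — not a feasible corner.
Cheapest feasible corner: $2.27.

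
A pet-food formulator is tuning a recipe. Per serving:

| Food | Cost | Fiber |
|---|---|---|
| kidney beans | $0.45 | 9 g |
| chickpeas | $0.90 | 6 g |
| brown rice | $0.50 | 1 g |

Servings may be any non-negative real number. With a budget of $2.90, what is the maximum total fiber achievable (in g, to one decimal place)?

58.0 g

Fiber per dollar: kidney beans 20, chickpeas 6.667, brown rice 2.
With no serving limits, spend the whole cost allowance on kidney beans: $2.90 / $0.45 × 9 g = 58.0 g.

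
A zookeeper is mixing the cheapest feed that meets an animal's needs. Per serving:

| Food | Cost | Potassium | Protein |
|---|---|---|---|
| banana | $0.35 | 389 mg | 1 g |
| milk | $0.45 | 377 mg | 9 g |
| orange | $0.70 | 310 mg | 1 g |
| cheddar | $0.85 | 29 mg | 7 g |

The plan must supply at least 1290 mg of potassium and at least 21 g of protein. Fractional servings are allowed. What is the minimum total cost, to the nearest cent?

The cheapest plan sits at a corner of the feasible region — with two constraints it uses at most two foods.
banana only: max(1290/389, 21/1) = 21 servings → $7.35.
milk only: max(1290/377, 21/9) = 3.422 servings → $1.54.
orange only: max(1290/310, 21/1) = 21 servings → $14.70.
cheddar only: max(1290/29, 21/7) = 44.48 servings → $37.81.
banana + milk with both tight: 1.182 servings and 2.202 servings → $1.40.
banana + orange: intersection lies outside the first quadrant.
banana + cheddar with both tight: 3.126 servings and 2.553 servings → $3.26.
milk + orange with both tight: 2.163 servings and 1.53 servings → $2.04.
milk + cheddar with both targets exact would need a negative amount; discard.
orange + cheddar with both tight: 3.933 servings and 2.438 servings → $4.83.
Cheapest feasible corner: $1.40.

$1.40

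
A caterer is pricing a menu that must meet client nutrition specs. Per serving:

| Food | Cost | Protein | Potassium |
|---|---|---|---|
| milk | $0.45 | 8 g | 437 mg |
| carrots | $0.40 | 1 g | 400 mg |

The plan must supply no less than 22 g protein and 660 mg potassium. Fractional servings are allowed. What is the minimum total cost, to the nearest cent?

$1.24

Check every corner: each single food scaled to meet both minima, and each pair solved so both constraints bind.
milk only: max(22/8, 660/437) = 2.75 servings → $1.24.
carrots only: max(22/1, 660/400) = 22 servings → $8.80.
milk + carrots with both targets exact would need a negative amount; discard.
So the least-cost plan costs $1.24.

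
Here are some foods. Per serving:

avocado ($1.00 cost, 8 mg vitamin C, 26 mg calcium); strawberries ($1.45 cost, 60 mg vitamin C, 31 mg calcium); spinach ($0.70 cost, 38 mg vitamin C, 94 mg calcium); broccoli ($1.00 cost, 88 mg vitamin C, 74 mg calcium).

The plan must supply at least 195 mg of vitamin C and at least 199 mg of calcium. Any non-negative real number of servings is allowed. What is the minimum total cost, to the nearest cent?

$2.37

avocado only: max(195/8, 199/26) = 24.38 servings → $24.38.
strawberries only: max(195/60, 199/31) = 6.419 servings → $9.31.
spinach only: max(195/38, 199/94) = 5.132 servings → $3.59.
broccoli only: max(195/88, 199/74) = 2.689 servings → $2.69.
avocado + strawberries with both tight: 4.493 servings and 2.651 servings → $8.34.
avocado + spinach: intersection lies outside the first quadrant.
avocado + broccoli with both tight: 1.817 servings and 2.051 servings → $3.87.
strawberries + spinach with both tight: 2.413 servings and 1.321 servings → $4.42.
strawberries + broccoli with both targets exact would need a negative amount; discard.
spinach + broccoli with both tight: 0.5645 servings and 1.972 servings → $2.37.
The minimum over all feasible corners is $2.37.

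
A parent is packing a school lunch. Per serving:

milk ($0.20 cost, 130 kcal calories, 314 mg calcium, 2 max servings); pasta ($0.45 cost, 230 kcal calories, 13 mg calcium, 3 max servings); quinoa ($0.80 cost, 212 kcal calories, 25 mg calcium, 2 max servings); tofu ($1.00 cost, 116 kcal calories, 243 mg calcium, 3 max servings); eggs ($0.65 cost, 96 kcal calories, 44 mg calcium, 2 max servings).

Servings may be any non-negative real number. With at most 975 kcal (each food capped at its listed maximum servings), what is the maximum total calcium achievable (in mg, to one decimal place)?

1465.6 mg

Calcium per kcal: milk 2.415, tofu 2.095, eggs 0.4583, quinoa 0.1179, pasta 0.05652.
Take 2 servings of milk: uses 260 kcal, +628.0 mg calcium (running total 628.0 mg).
Take 3 servings of tofu: uses 348 kcal, +729.0 mg calcium (running total 1357.0 mg).
Take 2 servings of eggs: uses 192 kcal, +88.0 mg calcium (running total 1445.0 mg).
Take 0.8255 servings of quinoa: uses 175 kcal, +20.6 mg calcium (running total 1465.6 mg).
Filling greedily by calcium-per-kcal is optimal for one linear limit, giving 1465.6 mg.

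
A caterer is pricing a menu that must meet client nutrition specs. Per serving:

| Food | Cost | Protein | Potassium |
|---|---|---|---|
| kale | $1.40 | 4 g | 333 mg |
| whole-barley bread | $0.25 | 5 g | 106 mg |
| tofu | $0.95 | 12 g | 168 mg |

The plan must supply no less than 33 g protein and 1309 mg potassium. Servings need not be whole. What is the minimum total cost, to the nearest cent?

$3.09

Two binding constraints pin down two serving amounts, so the optimal mix uses at most two foods. The candidates are each food alone (scaled to the tighter of protein/potassium) and each pair with both constraints tight.
kale only: max(33/4, 1309/333) = 8.25 servings → $11.55.
whole-barley bread only: max(33/5, 1309/106) = 12.35 servings → $3.09.
tofu only: max(33/12, 1309/168) = 7.792 servings → $7.40.
kale + whole-barley bread with both tight: 2.455 servings and 4.636 servings → $4.60.
kale + tofu with both tight: 3.058 servings and 1.731 servings → $5.93.
whole-barley bread + tofu: the both-tight solution has a negative serving — not a feasible corner.
So the least-cost plan costs $3.09.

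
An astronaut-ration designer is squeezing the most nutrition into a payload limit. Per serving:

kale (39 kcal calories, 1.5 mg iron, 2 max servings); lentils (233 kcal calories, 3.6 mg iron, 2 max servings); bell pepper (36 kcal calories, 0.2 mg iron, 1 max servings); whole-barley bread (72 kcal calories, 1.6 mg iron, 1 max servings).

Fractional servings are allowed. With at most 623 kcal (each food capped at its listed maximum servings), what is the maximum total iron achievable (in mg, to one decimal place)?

11.8 mg

Iron per kcal: kale 0.03846, whole-barley bread 0.02222, lentils 0.01545, bell pepper 0.005556.
Take 2 servings of kale: uses 78 kcal, +3.0 mg iron (running total 3.0 mg).
Take 1 serving of whole-barley bread: uses 72 kcal, +1.6 mg iron (running total 4.6 mg).
Take 2 servings of lentils: uses 466 kcal, +7.2 mg iron (running total 11.8 mg).
Take 0.1944 servings of bell pepper: uses 7 kcal, +0.0 mg iron (running total 11.8 mg).
Greedy by best ratio exhausts the calories allowance optimally: 11.8 mg.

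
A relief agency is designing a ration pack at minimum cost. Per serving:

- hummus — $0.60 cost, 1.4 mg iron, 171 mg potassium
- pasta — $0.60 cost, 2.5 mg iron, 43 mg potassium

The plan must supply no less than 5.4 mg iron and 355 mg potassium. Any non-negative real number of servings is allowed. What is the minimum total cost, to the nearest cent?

$1.77

Compare the cost at each extreme point of the feasible region.
hummus only: max(5.4/1.4, 355/171) = 3.857 servings → $2.31.
pasta only: max(5.4/2.5, 355/43) = 8.256 servings → $4.95.
hummus + pasta with both tight: 1.784 servings and 1.161 servings → $1.77.
So the least-cost plan costs $1.77.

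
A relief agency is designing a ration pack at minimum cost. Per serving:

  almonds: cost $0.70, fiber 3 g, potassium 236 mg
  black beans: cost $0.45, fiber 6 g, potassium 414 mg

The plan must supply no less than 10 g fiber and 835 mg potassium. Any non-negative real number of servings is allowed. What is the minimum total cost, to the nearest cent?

Two binding constraints pin down two serving amounts, so the optimal mix uses at most two foods. The candidates are each food alone (scaled to the tighter of fiber/potassium) and each pair with both constraints tight.
almonds only: max(10/3, 835/236) = 3.538 servings → $2.48.
black beans only: max(10/6, 835/414) = 2.017 servings → $0.91.
almonds + black beans with both targets exact would need a negative amount; discard.
Cheapest feasible corner: $0.91.

$0.91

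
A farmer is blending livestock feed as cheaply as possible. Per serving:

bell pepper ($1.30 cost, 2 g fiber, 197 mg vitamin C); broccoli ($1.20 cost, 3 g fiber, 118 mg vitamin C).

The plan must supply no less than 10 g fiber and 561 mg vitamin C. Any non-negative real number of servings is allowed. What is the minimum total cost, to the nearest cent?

A basic optimal solution has at most two foods positive. Try each food alone and each pair with both targets met exactly.
bell pepper only: max(10/2, 561/197) = 5 servings → $6.50.
broccoli only: max(10/3, 561/118) = 4.754 servings → $5.71.
bell pepper + broccoli with both tight: 1.417 servings and 2.389 servings → $4.71.
So the least-cost plan costs $4.71.

$4.71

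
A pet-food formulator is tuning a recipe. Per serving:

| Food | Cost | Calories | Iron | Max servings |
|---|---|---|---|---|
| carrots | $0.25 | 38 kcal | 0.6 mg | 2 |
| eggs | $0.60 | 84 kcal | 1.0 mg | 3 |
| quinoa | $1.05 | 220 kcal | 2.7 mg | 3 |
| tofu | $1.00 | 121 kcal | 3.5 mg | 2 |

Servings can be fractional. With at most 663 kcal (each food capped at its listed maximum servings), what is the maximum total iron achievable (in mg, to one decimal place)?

Iron per kcal: tofu 0.02893, carrots 0.01579, quinoa 0.01227, eggs 0.0119.
Take 2 servings of tofu: uses 242 kcal, +7.0 mg iron (running total 7.0 mg).
Take 2 servings of carrots: uses 76 kcal, +1.2 mg iron (running total 8.2 mg).
Take 1.568 servings of quinoa: uses 345 kcal, +4.2 mg iron (running total 12.4 mg).
Greedy by best ratio exhausts the calories allowance optimally: 12.4 mg.

12.4 mg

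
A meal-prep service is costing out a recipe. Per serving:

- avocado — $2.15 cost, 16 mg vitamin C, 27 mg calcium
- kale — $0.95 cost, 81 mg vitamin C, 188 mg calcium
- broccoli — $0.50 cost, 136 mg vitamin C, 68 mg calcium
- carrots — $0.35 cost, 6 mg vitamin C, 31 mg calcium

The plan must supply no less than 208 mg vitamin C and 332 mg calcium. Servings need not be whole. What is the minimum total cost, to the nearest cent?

$1.77

The cheapest plan sits at a corner of the feasible region — with two constraints it uses at most two foods.
avocado only: max(208/16, 332/27) = 13 servings → $27.95.
kale only: max(208/81, 332/188) = 2.568 servings → $2.44.
broccoli only: max(208/136, 332/68) = 4.882 servings → $2.44.
carrots only: max(208/6, 332/31) = 34.67 servings → $12.13.
avocado + kale: intersection lies outside the first quadrant.
avocado + broccoli with both tight: 12 servings and 0.1176 servings → $25.86.
avocado + carrots with both targets exact would need a negative amount; discard.
kale + broccoli with both tight: 1.546 servings and 0.6088 servings → $1.77.
kale + carrots with both targets exact would need a negative amount; discard.
broccoli + carrots with both tight: 1.17 servings and 8.143 servings → $3.44.
Cheapest feasible corner: $1.77.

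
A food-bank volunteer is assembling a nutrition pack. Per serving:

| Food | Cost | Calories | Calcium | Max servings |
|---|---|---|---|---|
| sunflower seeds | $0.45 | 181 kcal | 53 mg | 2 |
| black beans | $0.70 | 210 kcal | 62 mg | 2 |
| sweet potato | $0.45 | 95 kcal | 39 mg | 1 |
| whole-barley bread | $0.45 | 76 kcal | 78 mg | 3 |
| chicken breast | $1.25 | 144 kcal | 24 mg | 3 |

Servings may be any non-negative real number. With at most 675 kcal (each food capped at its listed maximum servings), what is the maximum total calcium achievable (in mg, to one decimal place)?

376.9 mg

Calcium per kcal: whole-barley bread 1.026, sweet potato 0.4105, black beans 0.2952, sunflower seeds 0.2928, chicken breast 0.1667.
Take 3 servings of whole-barley bread: uses 228 kcal, +234.0 mg calcium (running total 234.0 mg).
Take 1 serving of sweet potato: uses 95 kcal, +39.0 mg calcium (running total 273.0 mg).
Take 1.676 servings of black beans: uses 352 kcal, +103.9 mg calcium (running total 376.9 mg).
Filling greedily by calcium-per-kcal is optimal for one linear limit, giving 376.9 mg.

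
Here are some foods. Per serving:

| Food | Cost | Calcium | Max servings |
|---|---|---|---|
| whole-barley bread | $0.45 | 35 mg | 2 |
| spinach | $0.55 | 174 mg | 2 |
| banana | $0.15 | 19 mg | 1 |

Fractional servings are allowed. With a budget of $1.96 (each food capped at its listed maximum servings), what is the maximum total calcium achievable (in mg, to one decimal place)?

Calcium per dollar: spinach 316.4, banana 126.7, whole-barley bread 77.78.
Take 2 servings of spinach: spends $1.10, +348.0 mg calcium (running total 348.0 mg).
Take 1 serving of banana: spends $0.15, +19.0 mg calcium (running total 367.0 mg).
Take 1.578 servings of whole-barley bread: spends $0.71, +55.2 mg calcium (running total 422.2 mg).
Filling greedily by calcium-per-dollar is optimal for one linear limit, giving 422.2 mg.

422.2 mg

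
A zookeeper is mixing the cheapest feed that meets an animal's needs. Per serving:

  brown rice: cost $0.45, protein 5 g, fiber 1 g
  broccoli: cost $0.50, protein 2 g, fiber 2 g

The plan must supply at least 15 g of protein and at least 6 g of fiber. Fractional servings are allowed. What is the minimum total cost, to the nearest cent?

Compare the cost at each extreme point of the feasible region.
brown rice only: max(15/5, 6/1) = 6 servings → $2.70.
broccoli only: max(15/2, 6/2) = 7.5 servings → $3.75.
brown rice + broccoli with both tight: 2.25 servings and 1.875 servings → $1.95.
Cheapest feasible corner: $1.95.

$1.95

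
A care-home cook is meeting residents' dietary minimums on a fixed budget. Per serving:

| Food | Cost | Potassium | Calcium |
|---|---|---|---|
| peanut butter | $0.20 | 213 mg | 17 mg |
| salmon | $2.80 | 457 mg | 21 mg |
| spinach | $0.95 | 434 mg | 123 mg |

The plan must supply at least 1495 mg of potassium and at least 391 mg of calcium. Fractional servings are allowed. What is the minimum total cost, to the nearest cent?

$3.07

A basic optimal solution has at most two foods positive. Try each food alone and each pair with both targets met exactly.
peanut butter only: max(1495/213, 391/17) = 23 servings → $4.60.
salmon only: max(1495/457, 391/21) = 18.62 servings → $52.13.
spinach only: max(1495/434, 391/123) = 3.445 servings → $3.27.
peanut butter + salmon with both targets exact would need a negative amount; discard.
peanut butter + spinach with both tight: 0.754 servings and 3.075 servings → $3.07.
salmon + spinach with both tight: 0.3013 servings and 3.127 servings → $3.81.
So the least-cost plan costs $3.07.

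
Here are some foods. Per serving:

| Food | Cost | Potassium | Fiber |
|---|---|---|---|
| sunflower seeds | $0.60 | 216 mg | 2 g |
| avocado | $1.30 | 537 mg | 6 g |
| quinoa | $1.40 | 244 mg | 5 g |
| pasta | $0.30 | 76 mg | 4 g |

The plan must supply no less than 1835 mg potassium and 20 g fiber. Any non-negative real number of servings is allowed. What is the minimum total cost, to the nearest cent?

$4.44

This is a tiny linear program; its minimum lies at a vertex of the feasible set. List the vertices and price them.
sunflower seeds only: max(1835/216, 20/2) = 10 servings → $6.00.
avocado only: max(1835/537, 20/6) = 3.417 servings → $4.44.
quinoa only: max(1835/244, 20/5) = 7.52 servings → $10.53.
pasta only: max(1835/76, 20/4) = 24.14 servings → $7.24.
sunflower seeds + avocado with both tight: 1.216 servings and 2.928 servings → $4.54.
sunflower seeds + quinoa with both tight: 7.255 servings and 1.098 servings → $5.89.
sunflower seeds + pasta with both tight: 8.174 servings and 0.9129 servings → $5.18.
avocado + quinoa with both targets exact would need a negative amount; discard.
avocado + pasta: intersection lies outside the first quadrant.
quinoa + pasta: the both-tight solution has a negative serving — not a feasible corner.
Cheapest feasible corner: $4.44.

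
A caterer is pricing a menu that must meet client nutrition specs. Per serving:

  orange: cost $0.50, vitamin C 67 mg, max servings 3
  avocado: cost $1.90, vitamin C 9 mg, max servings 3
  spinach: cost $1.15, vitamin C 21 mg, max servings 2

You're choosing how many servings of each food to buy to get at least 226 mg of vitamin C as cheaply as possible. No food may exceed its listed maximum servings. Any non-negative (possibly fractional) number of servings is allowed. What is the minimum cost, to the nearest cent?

$2.87

Cost per mg of vitamin C: orange $0.0075, spinach $0.0548, avocado $0.2111.
Take 3 servings of orange: +201.0 mg vitamin C for $1.50 (total $1.50, still need 25.0 mg).
Take 1.19 servings of spinach: +25.0 mg vitamin C for $1.37 (total $2.87, still need 0.0 mg).
Greedy by cheapest-per-mg is optimal for a single linear constraint, so the minimum cost is $2.87.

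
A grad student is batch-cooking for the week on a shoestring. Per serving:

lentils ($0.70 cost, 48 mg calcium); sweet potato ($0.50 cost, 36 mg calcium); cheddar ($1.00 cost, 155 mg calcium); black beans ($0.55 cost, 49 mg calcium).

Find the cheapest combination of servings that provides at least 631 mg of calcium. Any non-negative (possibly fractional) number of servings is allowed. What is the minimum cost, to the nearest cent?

$4.07

Cost per mg of calcium: cheddar $0.0065, black beans $0.0112, sweet potato $0.0139, lentils $0.0146.
With no serving limits, use only cheddar: 631 mg / 155 mg = 4.071 servings × $1.00 = $4.07.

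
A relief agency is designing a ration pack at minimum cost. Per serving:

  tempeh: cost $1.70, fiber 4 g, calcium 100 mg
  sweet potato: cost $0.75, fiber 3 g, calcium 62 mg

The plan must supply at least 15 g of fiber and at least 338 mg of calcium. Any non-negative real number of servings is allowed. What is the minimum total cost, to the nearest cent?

$4.09

tempeh only: max(15/4, 338/100) = 3.75 servings → $6.38.
sweet potato only: max(15/3, 338/62) = 5.452 servings → $4.09.
tempeh + sweet potato with both tight: 1.615 servings and 2.846 servings → $4.88.
The minimum over all feasible corners is $4.09.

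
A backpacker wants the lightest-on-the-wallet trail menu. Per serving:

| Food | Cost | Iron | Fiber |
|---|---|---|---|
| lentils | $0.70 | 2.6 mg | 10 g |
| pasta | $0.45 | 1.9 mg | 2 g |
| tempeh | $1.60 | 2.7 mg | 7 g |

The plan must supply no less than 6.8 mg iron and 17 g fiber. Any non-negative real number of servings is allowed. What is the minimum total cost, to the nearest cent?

lentils only: max(6.8/2.6, 17/10) = 2.615 servings → $1.83.
pasta only: max(6.8/1.9, 17/2) = 8.5 servings → $3.83.
tempeh only: max(6.8/2.7, 17/7) = 2.519 servings → $4.03.
lentils + pasta with both tight: 1.355 servings and 1.725 servings → $1.72.
lentils + tempeh: the both-tight solution has a negative serving — not a feasible corner.
pasta + tempeh with both tight: 0.2152 servings and 2.367 servings → $3.88.
Cheapest feasible corner: $1.72.

$1.72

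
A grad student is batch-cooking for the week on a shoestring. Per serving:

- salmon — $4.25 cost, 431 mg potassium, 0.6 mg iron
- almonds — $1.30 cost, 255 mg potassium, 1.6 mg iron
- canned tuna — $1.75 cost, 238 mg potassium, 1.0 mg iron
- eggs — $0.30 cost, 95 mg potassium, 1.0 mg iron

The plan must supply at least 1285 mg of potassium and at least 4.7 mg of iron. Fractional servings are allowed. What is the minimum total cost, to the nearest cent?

$4.06

Two binding constraints pin down two serving amounts, so the optimal mix uses at most two foods. The candidates are each food alone (scaled to the tighter of potassium/iron) and each pair with both constraints tight.
salmon only: max(1285/431, 4.7/0.6) = 7.833 servings → $33.29.
almonds only: max(1285/255, 4.7/1.6) = 5.039 servings → $6.55.
canned tuna only: max(1285/238, 4.7/1.0) = 5.399 servings → $9.45.
eggs only: max(1285/95, 4.7/1.0) = 13.53 servings → $4.06.
salmon + almonds with both tight: 1.598 servings and 2.338 servings → $9.83.
salmon + canned tuna with both tight: 0.5774 servings and 4.354 servings → $10.07.
salmon + eggs with both tight: 2.242 servings and 3.355 servings → $10.53.
almonds + canned tuna with both targets exact would need a negative amount; discard.
almonds + eggs: intersection lies outside the first quadrant.
canned tuna + eggs: intersection lies outside the first quadrant.
The minimum over all feasible corners is $4.06.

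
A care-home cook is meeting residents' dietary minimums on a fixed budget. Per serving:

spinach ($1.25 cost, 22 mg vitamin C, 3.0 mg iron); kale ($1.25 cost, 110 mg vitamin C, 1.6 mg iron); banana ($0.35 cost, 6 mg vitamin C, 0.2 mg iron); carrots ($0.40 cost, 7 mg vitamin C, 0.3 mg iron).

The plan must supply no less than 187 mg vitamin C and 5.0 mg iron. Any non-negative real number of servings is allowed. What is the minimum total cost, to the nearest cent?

$2.98

Check every corner: each single food scaled to meet both minima, and each pair solved so both constraints bind.
spinach only: max(187/22, 5.0/3.0) = 8.5 servings → $10.62.
kale only: max(187/110, 5.0/1.6) = 3.125 servings → $3.91.
banana only: max(187/6, 5.0/0.2) = 31.17 servings → $10.91.
carrots only: max(187/7, 5.0/0.3) = 26.71 servings → $10.69.
spinach + kale with both tight: 0.8507 servings and 1.53 servings → $2.98.
spinach + banana: intersection lies outside the first quadrant.
spinach + carrots with both targets exact would need a negative amount; discard.
kale + banana with both tight: 0.5968 servings and 20.23 servings → $7.83.
kale + carrots with both tight: 0.9679 servings and 11.5 servings → $5.81.
banana + carrots with both targets exact would need a negative amount; discard.
Cheapest feasible corner: $2.98.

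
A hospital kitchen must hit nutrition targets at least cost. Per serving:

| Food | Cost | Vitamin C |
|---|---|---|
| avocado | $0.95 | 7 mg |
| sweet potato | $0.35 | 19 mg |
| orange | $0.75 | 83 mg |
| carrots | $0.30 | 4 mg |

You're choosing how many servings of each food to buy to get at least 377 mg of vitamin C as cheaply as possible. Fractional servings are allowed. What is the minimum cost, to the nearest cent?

Cost per mg of vitamin C: orange $0.0090, sweet potato $0.0184, carrots $0.0750, avocado $0.1357.
With no serving limits, use only orange: 377 mg / 83 mg = 4.542 servings × $0.75 = $3.41.

$3.41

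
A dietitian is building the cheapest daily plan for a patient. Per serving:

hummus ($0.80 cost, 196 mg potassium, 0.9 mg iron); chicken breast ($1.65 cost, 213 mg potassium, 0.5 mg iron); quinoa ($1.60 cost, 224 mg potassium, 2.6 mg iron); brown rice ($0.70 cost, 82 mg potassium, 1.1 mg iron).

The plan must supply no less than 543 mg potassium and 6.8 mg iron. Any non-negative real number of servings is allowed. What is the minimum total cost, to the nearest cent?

$4.18

hummus only: max(543/196, 6.8/0.9) = 7.556 servings → $6.04.
chicken breast only: max(543/213, 6.8/0.5) = 13.6 servings → $22.44.
quinoa only: max(543/224, 6.8/2.6) = 2.615 servings → $4.18.
brown rice only: max(543/82, 6.8/1.1) = 6.622 servings → $4.64.
hummus + chicken breast: the both-tight solution has a negative serving — not a feasible corner.
hummus + quinoa: the both-tight solution has a negative serving — not a feasible corner.
hummus + brown rice with both tight: 0.28 servings and 5.953 servings → $4.39.
chicken breast + quinoa with both targets exact would need a negative amount; discard.
chicken breast + brown rice with both tight: 0.2054 servings and 6.088 servings → $4.60.
quinoa + brown rice with both tight: 1.196 servings and 3.355 servings → $4.26.
The minimum over all feasible corners is $4.18.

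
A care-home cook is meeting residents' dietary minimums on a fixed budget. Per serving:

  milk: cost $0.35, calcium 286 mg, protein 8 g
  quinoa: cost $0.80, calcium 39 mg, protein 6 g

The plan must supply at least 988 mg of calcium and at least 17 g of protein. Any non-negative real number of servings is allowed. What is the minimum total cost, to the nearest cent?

milk only: max(988/286, 17/8) = 3.455 servings → $1.21.
quinoa only: max(988/39, 17/6) = 25.33 servings → $20.27.
milk + quinoa with both targets exact would need a negative amount; discard.
The minimum over all feasible corners is $1.21.

$1.21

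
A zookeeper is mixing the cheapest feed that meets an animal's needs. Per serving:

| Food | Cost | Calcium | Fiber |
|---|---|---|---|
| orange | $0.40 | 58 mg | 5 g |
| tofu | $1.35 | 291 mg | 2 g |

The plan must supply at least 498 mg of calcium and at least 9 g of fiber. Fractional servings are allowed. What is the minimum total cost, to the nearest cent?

Check every corner: each single food scaled to meet both minima, and each pair solved so both constraints bind.
orange only: max(498/58, 9/5) = 8.586 servings → $3.43.
tofu only: max(498/291, 9/2) = 4.5 servings → $6.08.
orange + tofu with both tight: 1.212 servings and 1.47 servings → $2.47.
So the least-cost plan costs $2.47.

$2.47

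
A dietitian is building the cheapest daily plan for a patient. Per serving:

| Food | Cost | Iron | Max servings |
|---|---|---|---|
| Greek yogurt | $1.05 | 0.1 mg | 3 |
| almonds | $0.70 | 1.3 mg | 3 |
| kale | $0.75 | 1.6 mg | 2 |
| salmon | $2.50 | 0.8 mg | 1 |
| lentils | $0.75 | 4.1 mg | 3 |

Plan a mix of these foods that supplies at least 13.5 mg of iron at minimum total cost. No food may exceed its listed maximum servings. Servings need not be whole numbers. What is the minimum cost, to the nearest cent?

$2.81

Cost per mg of iron: lentils $0.1829, kale $0.4688, almonds $0.5385, salmon $3.1250, Greek yogurt $10.5000.
Take 3 servings of lentils: +12.3 mg iron for $2.25 (total $2.25, still need 1.2 mg).
Take 0.75 servings of kale: +1.2 mg iron for $0.56 (total $2.81, still need 0.0 mg).
Filling from the cheapest source first is optimal under one linear minimum: $2.81.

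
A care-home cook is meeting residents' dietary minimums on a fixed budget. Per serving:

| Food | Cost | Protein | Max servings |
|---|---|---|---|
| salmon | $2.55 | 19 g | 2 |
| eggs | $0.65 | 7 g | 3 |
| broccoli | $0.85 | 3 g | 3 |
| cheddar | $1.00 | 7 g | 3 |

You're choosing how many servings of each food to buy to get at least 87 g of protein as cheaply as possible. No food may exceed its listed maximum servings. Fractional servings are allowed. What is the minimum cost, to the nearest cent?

$12.03

Cost per g of protein: eggs $0.0929, salmon $0.1342, cheddar $0.1429, broccoli $0.2833.
Take 3 servings of eggs: +21.0 g protein for $1.95 (total $1.95, still need 66.0 g).
Take 2 servings of salmon: +38.0 g protein for $5.10 (total $7.05, still need 28.0 g).
Take 3 servings of cheddar: +21.0 g protein for $3.00 (total $10.05, still need 7.0 g).
Take 2.333 servings of broccoli: +7.0 g protein for $1.98 (total $12.03, still need 0.0 g).
Greedy by cheapest-per-g is optimal for a single linear constraint, so the minimum cost is $12.03.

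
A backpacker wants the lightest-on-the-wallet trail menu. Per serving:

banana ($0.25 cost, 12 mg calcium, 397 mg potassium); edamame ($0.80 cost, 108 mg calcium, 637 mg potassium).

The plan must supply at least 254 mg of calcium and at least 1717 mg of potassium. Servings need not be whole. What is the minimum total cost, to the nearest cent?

$1.99

banana only: max(254/12, 1717/397) = 21.17 servings → $5.29.
edamame only: max(254/108, 1717/637) = 2.695 servings → $2.16.
banana + edamame with both tight: 0.6709 servings and 2.277 servings → $1.99.
So the least-cost plan costs $1.99.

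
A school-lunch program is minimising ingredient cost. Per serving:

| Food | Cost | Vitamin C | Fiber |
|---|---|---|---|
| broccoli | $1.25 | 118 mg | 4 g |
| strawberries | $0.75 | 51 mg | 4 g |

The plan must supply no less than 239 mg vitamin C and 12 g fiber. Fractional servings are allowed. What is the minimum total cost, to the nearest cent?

broccoli only: max(239/118, 12/4) = 3 servings → $3.75.
strawberries only: max(239/51, 12/4) = 4.686 servings → $3.51.
broccoli + strawberries with both tight: 1.284 servings and 1.716 servings → $2.89.
The minimum over all feasible corners is $2.89.

$2.89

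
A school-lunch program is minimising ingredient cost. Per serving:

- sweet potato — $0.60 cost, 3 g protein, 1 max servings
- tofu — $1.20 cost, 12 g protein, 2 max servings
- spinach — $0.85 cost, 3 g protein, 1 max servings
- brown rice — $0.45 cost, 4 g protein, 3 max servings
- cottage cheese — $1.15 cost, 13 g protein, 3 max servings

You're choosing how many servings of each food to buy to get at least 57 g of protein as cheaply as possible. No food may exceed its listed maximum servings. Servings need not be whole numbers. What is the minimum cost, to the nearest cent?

$5.25

Cost per g of protein: cottage cheese $0.0885, tofu $0.1000, brown rice $0.1125, sweet potato $0.2000, spinach $0.2833.
Take 3 servings of cottage cheese: +39.0 g protein for $3.45 (total $3.45, still need 18.0 g).
Take 1.5 servings of tofu: +18.0 g protein for $1.80 (total $5.25, still need 0.0 g).
Filling from the cheapest source first is optimal under one linear minimum: $5.25.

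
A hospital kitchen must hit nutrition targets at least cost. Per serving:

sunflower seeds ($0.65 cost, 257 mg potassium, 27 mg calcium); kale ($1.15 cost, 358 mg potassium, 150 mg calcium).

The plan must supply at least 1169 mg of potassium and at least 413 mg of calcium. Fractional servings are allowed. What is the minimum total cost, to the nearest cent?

A basic optimal solution has at most two foods positive. Try each food alone and each pair with both targets met exactly.
sunflower seeds only: max(1169/257, 413/27) = 15.3 servings → $9.94.
kale only: max(1169/358, 413/150) = 3.265 servings → $3.76.
sunflower seeds + kale with both tight: 0.9519 servings and 2.582 servings → $3.59.
Cheapest feasible corner: $3.59.

$3.59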